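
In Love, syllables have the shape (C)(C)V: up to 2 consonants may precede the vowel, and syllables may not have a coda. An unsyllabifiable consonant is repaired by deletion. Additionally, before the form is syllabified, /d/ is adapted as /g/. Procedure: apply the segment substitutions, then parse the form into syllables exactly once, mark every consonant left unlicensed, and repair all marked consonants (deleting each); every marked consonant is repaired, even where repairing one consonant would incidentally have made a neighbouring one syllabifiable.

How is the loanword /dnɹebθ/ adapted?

Substitution: /d/ → /g/, giving /gnɹebθ/.
Under (C)(C)V, the unsyllabifiable consonants are /g/, /b/, /θ/ (no codas are permitted; onsets may contain at most 2 consonants).
Deleting the stranded consonants removes /g/, /b/, /θ/.

nɹe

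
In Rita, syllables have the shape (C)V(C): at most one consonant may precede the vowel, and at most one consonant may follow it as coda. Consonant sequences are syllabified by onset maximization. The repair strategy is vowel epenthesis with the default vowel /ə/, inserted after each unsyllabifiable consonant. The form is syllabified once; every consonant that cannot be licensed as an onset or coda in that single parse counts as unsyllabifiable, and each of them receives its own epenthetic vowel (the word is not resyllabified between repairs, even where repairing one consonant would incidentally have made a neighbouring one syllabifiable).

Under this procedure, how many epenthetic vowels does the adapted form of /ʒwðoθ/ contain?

2

The unsyllabifiable consonants are /ʒ/, /w/; each receives one epenthetic vowel.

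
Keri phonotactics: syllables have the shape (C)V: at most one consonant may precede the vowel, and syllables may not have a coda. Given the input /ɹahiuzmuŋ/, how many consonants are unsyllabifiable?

Under (C)V, the unsyllabifiable consonants are /z/, /ŋ/ (no codas are permitted; onsets are limited to one consonant).

2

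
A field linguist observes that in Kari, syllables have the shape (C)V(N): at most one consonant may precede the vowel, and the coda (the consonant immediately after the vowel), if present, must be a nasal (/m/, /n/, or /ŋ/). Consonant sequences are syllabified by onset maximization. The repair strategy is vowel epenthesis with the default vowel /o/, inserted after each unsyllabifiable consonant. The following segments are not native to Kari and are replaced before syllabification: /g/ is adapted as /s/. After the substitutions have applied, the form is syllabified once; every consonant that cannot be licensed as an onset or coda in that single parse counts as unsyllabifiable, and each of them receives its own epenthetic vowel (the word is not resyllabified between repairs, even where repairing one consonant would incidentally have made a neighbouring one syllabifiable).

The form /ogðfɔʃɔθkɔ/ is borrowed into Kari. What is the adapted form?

Substitution: /g/ → /s/, giving /osðfɔʃɔθkɔ/.
Syllabifying with onset maximization leaves /s/, /ð/, /θ/ stranded (only a nasal (/m/, /n/, or /ŋ/) is licensed in coda position; onsets are limited to one consonant).
Each unlicensed consonant becomes the onset of a new syllable: /s/ → /so/, /ð/ → /ðo/, /θ/ → /θo/.

osoðofɔʃɔθokɔ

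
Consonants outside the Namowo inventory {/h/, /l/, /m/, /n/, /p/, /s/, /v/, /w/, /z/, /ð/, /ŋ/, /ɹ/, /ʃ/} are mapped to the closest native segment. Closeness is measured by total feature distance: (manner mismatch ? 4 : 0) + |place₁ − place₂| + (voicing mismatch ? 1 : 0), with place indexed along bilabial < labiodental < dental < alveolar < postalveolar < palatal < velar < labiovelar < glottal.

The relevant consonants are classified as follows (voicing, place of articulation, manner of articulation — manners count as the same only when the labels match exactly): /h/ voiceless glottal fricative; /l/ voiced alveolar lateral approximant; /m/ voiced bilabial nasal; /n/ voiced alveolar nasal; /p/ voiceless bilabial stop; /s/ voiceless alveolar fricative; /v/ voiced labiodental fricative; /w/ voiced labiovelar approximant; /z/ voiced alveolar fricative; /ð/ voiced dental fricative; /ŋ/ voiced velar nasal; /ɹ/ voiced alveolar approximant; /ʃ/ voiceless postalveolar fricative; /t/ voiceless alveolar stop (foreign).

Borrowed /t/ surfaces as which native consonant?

/p/ is closest: same manner (stop), place distance 3 (alveolar→bilabial), same voicing; total 3. Next closest is /s/ at distance 4.

p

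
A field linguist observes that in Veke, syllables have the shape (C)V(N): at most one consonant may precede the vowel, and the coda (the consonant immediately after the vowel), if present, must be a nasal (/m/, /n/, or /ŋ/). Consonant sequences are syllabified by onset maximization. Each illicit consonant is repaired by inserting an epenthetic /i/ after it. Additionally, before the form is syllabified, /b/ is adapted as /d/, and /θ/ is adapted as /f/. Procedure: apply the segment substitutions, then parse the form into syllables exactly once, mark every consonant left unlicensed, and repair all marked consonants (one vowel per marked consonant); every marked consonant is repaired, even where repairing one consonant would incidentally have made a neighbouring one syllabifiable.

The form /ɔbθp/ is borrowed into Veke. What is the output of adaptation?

Substitution: /b/ → /d/, /θ/ → /f/, giving /ɔdfp/.
Syllabifying with onset maximization leaves /d/, /f/, /p/ stranded (only a nasal (/m/, /n/, or /ŋ/) is licensed in coda position; onsets are limited to one consonant).
Each unlicensed consonant becomes the onset of a new syllable: /d/ → /di/, /f/ → /fi/, /p/ → /pi/.

ɔdifipi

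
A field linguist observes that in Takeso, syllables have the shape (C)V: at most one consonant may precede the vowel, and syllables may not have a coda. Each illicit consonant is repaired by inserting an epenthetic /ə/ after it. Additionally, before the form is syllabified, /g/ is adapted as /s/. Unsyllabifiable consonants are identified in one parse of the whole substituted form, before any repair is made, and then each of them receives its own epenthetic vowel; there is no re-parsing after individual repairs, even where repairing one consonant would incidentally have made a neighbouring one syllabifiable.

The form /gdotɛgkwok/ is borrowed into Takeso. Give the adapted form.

Substitution: /g/ → /s/, giving /sdotɛskwok/.
The consonants /s/, /s/, /k/, /k/ cannot be parsed into a legal (C)V syllable (no codas are permitted; onsets are limited to one consonant).
Epenthesis after each stranded consonant: /s/ → /sə/, /s/ → /sə/, /k/ → /kə/, /k/ → /kə/.

sədotɛsəkəwokə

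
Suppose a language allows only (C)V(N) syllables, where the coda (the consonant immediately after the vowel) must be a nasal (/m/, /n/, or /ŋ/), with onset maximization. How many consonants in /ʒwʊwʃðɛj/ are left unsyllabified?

4

Under (C)V(N), the unsyllabifiable consonants are /ʒ/, /w/, /ʃ/, /j/ (only a nasal (/m/, /n/, or /ŋ/) is licensed in coda position; onsets are limited to one consonant).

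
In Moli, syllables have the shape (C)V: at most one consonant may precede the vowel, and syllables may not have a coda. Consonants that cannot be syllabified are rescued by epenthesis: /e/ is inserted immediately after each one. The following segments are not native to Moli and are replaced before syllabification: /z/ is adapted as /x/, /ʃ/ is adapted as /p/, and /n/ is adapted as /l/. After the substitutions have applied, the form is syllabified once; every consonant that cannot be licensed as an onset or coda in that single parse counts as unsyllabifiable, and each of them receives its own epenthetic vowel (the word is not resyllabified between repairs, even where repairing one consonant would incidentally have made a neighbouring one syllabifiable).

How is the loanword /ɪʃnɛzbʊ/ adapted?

ɪpelɛxebʊ

Substitution: /ʃ/ → /p/, /n/ → /l/, /z/ → /x/, giving /ɪplɛxbʊ/.
Syllabifying with onset maximization leaves /p/, /x/ stranded (no codas are permitted; onsets are limited to one consonant).
Epenthesis after each stranded consonant: /p/ → /pe/, /x/ → /xe/.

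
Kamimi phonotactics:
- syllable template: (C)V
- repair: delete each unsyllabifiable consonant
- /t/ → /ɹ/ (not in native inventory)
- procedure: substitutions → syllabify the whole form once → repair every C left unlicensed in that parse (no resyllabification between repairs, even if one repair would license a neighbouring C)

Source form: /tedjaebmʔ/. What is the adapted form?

Substitution: /t/ → /ɹ/, giving /ɹedjaebmʔ/.
Syllabifying with onset maximization leaves /d/, /b/, /m/, /ʔ/ stranded (no codas are permitted; onsets are limited to one consonant).
Each unlicensed consonant is deleted: /d/, /b/, /m/, /ʔ/.

ɹejae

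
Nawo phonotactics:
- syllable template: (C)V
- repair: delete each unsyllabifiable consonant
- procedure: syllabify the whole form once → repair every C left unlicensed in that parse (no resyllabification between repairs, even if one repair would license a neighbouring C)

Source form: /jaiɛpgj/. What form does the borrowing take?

Syllabifying with onset maximization leaves /p/, /g/, /j/ stranded (no codas are permitted; onsets are limited to one consonant).
Deletion applies to /p/, /g/, /j/.

jaiɛ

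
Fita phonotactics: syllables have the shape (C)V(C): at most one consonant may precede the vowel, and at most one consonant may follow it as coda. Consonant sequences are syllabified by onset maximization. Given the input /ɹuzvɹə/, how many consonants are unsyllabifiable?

1

Under (C)V(C), the unsyllabifiable consonants are /v/ (at most one coda consonant is licensed; onsets are limited to one consonant).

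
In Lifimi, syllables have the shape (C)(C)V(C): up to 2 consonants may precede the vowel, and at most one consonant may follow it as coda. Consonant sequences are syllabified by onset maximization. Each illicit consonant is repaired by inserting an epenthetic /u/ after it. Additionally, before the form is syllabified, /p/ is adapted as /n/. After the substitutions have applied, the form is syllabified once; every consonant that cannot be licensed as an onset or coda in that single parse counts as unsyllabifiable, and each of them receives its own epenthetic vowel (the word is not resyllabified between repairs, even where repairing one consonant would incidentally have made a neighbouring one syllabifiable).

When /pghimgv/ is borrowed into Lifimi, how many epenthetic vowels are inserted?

3

After substitution the input is /nghimgv/.
The unsyllabifiable consonants are /n/, /g/, /v/; each receives one epenthetic vowel.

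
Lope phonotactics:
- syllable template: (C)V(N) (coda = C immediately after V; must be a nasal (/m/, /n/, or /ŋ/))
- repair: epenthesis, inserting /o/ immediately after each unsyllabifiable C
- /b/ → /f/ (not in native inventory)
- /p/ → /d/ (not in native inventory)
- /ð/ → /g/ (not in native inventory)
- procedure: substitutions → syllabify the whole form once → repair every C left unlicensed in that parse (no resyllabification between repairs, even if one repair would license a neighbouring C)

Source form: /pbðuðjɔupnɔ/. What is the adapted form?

Substitution: /p/ → /d/, /b/ → /f/, /ð/ → /g/, giving /dfgugjɔudnɔ/.
Under (C)V(N), the unsyllabifiable consonants are /d/, /f/, /g/, /d/ (only a nasal (/m/, /n/, or /ŋ/) is licensed in coda position; onsets are limited to one consonant).
Epenthesis after each stranded consonant: /d/ → /do/, /f/ → /fo/, /g/ → /go/, /d/ → /do/.

dofogugojɔudonɔ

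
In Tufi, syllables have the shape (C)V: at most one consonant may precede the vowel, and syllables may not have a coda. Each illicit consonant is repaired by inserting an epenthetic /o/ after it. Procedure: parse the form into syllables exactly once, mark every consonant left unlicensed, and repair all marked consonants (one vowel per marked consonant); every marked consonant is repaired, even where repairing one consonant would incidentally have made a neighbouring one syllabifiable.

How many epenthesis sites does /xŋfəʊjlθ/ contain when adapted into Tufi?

The unsyllabifiable consonants are /x/, /ŋ/, /j/, /l/, /θ/; each receives one epenthetic vowel.

5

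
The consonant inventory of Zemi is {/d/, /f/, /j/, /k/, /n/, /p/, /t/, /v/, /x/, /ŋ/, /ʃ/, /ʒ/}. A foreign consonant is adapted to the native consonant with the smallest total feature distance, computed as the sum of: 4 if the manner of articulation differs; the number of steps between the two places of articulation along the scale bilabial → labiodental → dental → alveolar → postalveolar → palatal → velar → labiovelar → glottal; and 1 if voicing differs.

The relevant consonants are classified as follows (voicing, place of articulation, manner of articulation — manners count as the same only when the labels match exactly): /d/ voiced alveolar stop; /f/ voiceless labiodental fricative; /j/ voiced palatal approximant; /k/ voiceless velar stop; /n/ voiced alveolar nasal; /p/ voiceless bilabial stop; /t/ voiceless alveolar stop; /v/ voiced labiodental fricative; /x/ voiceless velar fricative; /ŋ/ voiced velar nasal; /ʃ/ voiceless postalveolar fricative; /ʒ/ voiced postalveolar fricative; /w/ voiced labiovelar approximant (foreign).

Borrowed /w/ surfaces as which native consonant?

j

/j/ is closest: same manner (approximant), place distance 2 (labiovelar→palatal), same voicing; total 2. Next closest is /ŋ/ at distance 5.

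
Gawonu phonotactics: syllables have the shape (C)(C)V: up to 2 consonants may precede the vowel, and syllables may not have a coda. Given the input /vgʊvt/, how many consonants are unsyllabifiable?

2

Syllabifying with onset maximization leaves /v/, /t/ stranded (no codas are permitted; onsets may contain at most 2 consonants).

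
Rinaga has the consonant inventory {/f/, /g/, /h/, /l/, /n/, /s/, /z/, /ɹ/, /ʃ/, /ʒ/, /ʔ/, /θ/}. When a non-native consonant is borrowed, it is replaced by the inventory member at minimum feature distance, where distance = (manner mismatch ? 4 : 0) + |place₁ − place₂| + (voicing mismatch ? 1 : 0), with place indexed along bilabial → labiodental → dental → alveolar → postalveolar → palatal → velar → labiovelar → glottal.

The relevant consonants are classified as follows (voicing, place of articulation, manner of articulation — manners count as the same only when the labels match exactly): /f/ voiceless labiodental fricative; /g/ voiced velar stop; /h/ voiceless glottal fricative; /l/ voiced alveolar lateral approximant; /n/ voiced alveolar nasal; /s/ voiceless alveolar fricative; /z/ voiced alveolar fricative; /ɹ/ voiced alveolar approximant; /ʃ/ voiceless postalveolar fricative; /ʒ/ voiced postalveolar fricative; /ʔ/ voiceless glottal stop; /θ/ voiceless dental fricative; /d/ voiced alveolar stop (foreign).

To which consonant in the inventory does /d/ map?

g

/g/ is closest: same manner (stop), place distance 3 (alveolar→velar), same voicing; total 3. Next closest is /l/ at distance 4.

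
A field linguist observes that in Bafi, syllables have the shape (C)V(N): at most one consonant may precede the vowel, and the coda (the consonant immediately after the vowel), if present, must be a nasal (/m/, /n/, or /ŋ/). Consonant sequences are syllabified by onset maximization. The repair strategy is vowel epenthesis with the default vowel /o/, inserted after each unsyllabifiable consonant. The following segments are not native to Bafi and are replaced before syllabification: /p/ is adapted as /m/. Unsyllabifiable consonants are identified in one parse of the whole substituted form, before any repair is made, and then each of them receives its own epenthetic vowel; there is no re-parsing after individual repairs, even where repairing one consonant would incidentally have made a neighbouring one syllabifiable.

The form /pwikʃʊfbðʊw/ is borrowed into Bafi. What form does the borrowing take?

Substitution: /p/ → /m/, giving /mwikʃʊfbðʊw/.
Syllabifying with onset maximization leaves /m/, /k/, /f/, /b/, /w/ stranded (only a nasal (/m/, /n/, or /ŋ/) is licensed in coda position; onsets are limited to one consonant).
Epenthesis after each stranded consonant: /m/ → /mo/, /k/ → /ko/, /f/ → /fo/, /b/ → /bo/, /w/ → /wo/.

mowikoʃʊfoboðʊwo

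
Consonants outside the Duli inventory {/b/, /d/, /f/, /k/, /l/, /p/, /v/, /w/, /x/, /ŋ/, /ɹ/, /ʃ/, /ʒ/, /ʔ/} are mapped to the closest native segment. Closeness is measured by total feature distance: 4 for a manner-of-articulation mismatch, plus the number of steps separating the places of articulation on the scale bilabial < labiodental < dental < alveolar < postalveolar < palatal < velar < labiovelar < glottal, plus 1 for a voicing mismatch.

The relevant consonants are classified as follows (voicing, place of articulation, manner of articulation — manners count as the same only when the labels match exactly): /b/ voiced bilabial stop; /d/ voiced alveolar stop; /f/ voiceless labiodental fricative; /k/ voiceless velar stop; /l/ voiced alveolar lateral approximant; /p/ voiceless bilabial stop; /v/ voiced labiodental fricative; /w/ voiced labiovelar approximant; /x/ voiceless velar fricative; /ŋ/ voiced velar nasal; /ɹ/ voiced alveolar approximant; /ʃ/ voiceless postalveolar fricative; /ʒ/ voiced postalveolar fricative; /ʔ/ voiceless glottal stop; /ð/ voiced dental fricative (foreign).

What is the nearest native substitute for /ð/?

/v/ is closest: same manner (fricative), place distance 1 (dental→labiodental), same voicing; total 1. Next closest is /f/ at distance 2.

v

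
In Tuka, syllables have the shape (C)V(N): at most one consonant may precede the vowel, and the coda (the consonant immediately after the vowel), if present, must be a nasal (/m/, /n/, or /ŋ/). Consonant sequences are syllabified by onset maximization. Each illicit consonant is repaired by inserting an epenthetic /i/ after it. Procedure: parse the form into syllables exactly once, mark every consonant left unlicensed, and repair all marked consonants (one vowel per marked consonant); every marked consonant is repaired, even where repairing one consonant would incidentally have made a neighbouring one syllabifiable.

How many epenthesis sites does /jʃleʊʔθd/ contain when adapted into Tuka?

The unsyllabifiable consonants are /j/, /ʃ/, /ʔ/, /θ/, /d/; each receives one epenthetic vowel.

5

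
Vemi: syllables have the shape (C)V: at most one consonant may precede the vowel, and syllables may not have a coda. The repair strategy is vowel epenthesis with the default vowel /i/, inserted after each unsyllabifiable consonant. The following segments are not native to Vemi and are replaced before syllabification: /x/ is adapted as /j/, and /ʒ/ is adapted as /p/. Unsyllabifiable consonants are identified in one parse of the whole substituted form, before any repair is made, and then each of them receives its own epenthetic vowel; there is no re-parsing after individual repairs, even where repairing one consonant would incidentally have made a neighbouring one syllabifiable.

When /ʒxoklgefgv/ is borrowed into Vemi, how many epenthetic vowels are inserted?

After substitution the input is /pjoklgefgv/.
The unsyllabifiable consonants are /p/, /k/, /l/, /f/, /g/, /v/; each receives one epenthetic vowel.

6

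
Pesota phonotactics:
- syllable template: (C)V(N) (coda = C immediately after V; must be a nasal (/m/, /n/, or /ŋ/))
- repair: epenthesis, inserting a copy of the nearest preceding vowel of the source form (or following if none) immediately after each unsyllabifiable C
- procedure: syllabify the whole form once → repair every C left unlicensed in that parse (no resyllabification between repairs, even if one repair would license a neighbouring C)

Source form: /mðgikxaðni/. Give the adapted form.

miðigikixaðani

The consonants /m/, /ð/, /k/, /ð/ cannot be parsed into a legal (C)V(N) syllable (only a nasal (/m/, /n/, or /ŋ/) is licensed in coda position; onsets are limited to one consonant).
Epenthesis after each stranded consonant: /m/ → /mi/, /ð/ → /ði/, /k/ → /ki/, /ð/ → /ða/.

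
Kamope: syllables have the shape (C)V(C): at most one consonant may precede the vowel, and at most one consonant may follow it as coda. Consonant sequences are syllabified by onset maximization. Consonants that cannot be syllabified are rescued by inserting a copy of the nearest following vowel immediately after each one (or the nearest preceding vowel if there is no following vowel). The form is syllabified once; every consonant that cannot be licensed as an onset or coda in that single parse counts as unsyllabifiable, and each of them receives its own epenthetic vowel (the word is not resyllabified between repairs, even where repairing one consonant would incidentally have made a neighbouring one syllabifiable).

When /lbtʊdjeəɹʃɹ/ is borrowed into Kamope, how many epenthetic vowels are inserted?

4

The unsyllabifiable consonants are /l/, /b/, /ʃ/, /ɹ/; each receives one epenthetic vowel.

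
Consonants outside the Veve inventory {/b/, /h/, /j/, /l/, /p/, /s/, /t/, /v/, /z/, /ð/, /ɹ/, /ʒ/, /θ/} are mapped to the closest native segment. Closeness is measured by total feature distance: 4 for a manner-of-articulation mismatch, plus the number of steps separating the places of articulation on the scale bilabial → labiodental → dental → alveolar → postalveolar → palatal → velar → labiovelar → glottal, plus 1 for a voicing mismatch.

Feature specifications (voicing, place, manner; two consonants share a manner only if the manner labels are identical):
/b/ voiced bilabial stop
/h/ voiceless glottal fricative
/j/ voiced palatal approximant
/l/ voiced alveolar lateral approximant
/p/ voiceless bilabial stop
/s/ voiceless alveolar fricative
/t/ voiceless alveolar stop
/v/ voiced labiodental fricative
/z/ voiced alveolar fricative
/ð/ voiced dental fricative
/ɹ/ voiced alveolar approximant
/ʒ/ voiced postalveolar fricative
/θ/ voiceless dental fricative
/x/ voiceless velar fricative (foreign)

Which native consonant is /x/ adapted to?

h

/h/ is closest: same manner (fricative), place distance 2 (velar→glottal), same voicing; total 2. Next closest is /s/ at distance 3.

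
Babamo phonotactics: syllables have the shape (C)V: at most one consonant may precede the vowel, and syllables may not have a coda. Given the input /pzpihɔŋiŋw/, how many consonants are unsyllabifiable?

4

Syllabifying with onset maximization leaves /p/, /z/, /ŋ/, /w/ stranded (no codas are permitted; onsets are limited to one consonant).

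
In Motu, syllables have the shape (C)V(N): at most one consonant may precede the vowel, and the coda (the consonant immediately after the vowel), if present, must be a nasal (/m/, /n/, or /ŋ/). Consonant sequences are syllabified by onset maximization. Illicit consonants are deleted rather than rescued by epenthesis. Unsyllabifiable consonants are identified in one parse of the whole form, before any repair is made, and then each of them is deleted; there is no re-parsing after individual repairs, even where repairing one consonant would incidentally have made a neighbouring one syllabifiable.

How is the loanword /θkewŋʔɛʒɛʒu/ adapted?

keʔɛʒɛʒu

Syllabifying with onset maximization leaves /θ/, /w/, /ŋ/ stranded (only a nasal (/m/, /n/, or /ŋ/) is licensed in coda position; onsets are limited to one consonant).
Each unlicensed consonant is deleted: /θ/, /w/, /ŋ/.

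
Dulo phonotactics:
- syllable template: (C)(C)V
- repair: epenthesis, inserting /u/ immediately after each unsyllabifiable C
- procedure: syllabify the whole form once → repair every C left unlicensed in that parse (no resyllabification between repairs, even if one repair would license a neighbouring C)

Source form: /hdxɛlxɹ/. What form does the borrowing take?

hudxɛluxuɹu

The consonants /h/, /l/, /x/, /ɹ/ cannot be parsed into a legal (C)(C)V syllable (no codas are permitted; onsets may contain at most 2 consonants).
Inserting the epenthetic vowel yields /h/ → /hu/, /l/ → /lu/, /x/ → /xu/, /ɹ/ → /ɹu/.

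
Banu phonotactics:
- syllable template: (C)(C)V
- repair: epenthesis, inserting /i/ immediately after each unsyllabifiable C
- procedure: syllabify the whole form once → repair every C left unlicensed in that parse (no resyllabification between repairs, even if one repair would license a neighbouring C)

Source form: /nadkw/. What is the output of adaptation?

Under (C)(C)V, the unsyllabifiable consonants are /d/, /k/, /w/ (no codas are permitted; onsets may contain at most 2 consonants).
Inserting the epenthetic vowel yields /d/ → /di/, /k/ → /ki/, /w/ → /wi/.

nadikiwi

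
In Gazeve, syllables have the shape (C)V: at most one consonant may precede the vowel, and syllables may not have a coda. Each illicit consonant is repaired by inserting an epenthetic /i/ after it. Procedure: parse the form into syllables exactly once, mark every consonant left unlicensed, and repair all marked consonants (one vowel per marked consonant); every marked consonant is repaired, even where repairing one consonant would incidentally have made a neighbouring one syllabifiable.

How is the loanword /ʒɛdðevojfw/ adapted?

ʒɛdiðevojifiwi

The consonants /d/, /j/, /f/, /w/ cannot be parsed into a legal (C)V syllable (no codas are permitted; onsets are limited to one consonant).
Each unlicensed consonant becomes the onset of a new syllable: /d/ → /di/, /j/ → /ji/, /f/ → /fi/, /w/ → /wi/.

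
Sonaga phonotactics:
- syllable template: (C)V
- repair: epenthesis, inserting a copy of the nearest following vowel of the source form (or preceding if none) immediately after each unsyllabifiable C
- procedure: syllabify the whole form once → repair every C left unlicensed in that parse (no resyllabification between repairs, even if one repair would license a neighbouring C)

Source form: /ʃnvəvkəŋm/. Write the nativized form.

ʃənəvəvəkəŋəmə

Under (C)V, the unsyllabifiable consonants are /ʃ/, /n/, /v/, /ŋ/, /m/ (no codas are permitted; onsets are limited to one consonant).
Inserting the epenthetic vowel yields /ʃ/ → /ʃə/, /n/ → /nə/, /v/ → /və/, /ŋ/ → /ŋə/, /m/ → /mə/.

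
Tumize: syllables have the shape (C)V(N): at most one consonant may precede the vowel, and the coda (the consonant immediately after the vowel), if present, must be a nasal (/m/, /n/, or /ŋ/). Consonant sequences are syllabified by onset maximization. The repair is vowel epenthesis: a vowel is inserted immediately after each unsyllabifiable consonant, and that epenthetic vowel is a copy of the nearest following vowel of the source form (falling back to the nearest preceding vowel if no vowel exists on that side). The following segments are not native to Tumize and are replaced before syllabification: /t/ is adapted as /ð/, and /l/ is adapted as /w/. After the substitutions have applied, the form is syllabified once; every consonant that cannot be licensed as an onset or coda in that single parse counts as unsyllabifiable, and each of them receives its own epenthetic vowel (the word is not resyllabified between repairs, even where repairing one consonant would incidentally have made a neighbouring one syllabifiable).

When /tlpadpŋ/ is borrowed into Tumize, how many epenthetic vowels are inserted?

5

After substitution the input is /ðwpadpŋ/.
The unsyllabifiable consonants are /ð/, /w/, /d/, /p/, /ŋ/; each receives one epenthetic vowel.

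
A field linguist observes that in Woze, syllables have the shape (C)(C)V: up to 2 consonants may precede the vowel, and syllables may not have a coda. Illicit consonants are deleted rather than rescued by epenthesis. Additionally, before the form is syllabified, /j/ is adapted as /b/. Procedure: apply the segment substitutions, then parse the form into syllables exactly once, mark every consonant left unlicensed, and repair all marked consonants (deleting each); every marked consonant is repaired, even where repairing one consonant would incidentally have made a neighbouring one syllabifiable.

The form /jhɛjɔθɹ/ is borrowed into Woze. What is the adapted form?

Substitution: /j/ → /b/, giving /bhɛbɔθɹ/.
Under (C)(C)V, the unsyllabifiable consonants are /θ/, /ɹ/ (no codas are permitted; onsets may contain at most 2 consonants).
Deletion applies to /θ/, /ɹ/.

bhɛbɔ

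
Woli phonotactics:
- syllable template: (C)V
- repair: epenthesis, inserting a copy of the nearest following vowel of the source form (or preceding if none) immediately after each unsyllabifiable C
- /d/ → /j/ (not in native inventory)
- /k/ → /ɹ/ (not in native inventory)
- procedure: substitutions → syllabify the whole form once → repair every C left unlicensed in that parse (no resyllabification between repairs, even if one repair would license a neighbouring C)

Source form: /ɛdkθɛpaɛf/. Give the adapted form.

ɛjɛɹɛθɛpaɛfɛ

Substitution: /d/ → /j/, /k/ → /ɹ/, giving /ɛjɹθɛpaɛf/.
Under (C)V, the unsyllabifiable consonants are /j/, /ɹ/, /f/ (no codas are permitted; onsets are limited to one consonant).
Inserting the epenthetic vowel yields /j/ → /jɛ/, /ɹ/ → /ɹɛ/, /f/ → /fɛ/.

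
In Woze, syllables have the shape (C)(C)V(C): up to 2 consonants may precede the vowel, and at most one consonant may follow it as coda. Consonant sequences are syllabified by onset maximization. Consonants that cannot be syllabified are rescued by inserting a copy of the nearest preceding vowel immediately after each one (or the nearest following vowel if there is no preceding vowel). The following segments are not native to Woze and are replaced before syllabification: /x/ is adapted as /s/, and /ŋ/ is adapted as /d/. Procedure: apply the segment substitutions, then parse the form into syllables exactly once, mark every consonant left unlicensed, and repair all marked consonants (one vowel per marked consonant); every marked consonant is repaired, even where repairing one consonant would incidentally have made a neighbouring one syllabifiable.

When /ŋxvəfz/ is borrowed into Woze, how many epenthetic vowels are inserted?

2

After substitution the input is /dsvəfz/.
The unsyllabifiable consonants are /d/, /z/; each receives one epenthetic vowel.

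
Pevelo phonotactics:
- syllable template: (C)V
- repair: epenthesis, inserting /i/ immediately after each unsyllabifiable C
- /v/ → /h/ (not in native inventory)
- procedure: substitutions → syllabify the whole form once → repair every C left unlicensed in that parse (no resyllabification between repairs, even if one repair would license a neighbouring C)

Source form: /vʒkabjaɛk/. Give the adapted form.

hiʒikabijaɛki

Substitution: /v/ → /h/, giving /hʒkabjaɛk/.
The consonants /h/, /ʒ/, /b/, /k/ cannot be parsed into a legal (C)V syllable (no codas are permitted; onsets are limited to one consonant).
Each unlicensed consonant becomes the onset of a new syllable: /h/ → /hi/, /ʒ/ → /ʒi/, /b/ → /bi/, /k/ → /ki/.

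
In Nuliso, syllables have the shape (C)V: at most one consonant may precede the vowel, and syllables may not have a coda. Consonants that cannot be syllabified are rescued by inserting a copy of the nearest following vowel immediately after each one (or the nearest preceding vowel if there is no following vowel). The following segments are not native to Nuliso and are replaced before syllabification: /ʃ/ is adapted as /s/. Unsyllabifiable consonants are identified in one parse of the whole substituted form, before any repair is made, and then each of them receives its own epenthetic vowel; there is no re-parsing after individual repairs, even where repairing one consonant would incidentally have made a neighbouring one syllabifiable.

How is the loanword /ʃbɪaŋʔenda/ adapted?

sɪbɪaŋeʔenada

Substitution: /ʃ/ → /s/, giving /sbɪaŋʔenda/.
The consonants /s/, /ŋ/, /n/ cannot be parsed into a legal (C)V syllable (no codas are permitted; onsets are limited to one consonant).
Each unlicensed consonant becomes the onset of a new syllable: /s/ → /sɪ/, /ŋ/ → /ŋe/, /n/ → /na/.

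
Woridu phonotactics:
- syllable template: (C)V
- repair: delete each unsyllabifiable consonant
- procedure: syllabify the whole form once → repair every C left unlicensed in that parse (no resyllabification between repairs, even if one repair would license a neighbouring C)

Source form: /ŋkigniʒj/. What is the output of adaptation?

kini

Under (C)V, the unsyllabifiable consonants are /ŋ/, /g/, /ʒ/, /j/ (no codas are permitted; onsets are limited to one consonant).
Each unlicensed consonant is deleted: /ŋ/, /g/, /ʒ/, /j/.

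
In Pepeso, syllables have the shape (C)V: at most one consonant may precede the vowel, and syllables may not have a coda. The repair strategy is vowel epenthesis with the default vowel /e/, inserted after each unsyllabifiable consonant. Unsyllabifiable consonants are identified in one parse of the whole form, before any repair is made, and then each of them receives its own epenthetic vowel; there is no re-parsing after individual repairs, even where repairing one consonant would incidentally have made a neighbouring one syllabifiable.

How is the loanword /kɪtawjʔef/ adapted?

kɪtawejeʔefe

Syllabifying with onset maximization leaves /w/, /j/, /f/ stranded (no codas are permitted; onsets are limited to one consonant).
Inserting the epenthetic vowel yields /w/ → /we/, /j/ → /je/, /f/ → /fe/.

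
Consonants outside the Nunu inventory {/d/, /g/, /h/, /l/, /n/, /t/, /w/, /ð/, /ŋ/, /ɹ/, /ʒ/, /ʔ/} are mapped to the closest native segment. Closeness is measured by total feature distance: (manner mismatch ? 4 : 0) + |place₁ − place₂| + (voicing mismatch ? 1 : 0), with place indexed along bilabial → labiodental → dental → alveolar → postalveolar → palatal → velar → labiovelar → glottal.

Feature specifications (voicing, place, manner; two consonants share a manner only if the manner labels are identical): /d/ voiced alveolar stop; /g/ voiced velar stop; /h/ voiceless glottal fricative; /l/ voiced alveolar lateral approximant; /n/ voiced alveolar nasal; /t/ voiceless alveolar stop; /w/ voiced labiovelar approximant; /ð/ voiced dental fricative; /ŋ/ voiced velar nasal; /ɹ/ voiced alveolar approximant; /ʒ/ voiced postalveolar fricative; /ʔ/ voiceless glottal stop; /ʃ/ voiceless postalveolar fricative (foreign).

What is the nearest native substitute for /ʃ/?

/ʒ/ is closest: same manner (fricative), place distance 0 (postalveolar→postalveolar), voicing differs (+1); total 1. Next closest is /ð/ at distance 3.

ʒ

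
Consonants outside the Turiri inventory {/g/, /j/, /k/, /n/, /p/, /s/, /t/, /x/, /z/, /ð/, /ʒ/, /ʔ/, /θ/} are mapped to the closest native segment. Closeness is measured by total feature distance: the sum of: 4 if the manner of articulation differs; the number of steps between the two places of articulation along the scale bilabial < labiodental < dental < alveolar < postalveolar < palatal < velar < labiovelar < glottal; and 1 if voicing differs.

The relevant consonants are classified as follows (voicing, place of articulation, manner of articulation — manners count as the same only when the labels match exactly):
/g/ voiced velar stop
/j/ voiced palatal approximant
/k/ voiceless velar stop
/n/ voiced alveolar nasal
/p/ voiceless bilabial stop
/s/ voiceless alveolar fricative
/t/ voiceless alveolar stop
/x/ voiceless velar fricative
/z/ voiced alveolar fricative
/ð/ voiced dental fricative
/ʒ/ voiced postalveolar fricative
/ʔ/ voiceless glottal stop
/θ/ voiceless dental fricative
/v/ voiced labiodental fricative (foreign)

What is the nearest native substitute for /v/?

/ð/ is closest: same manner (fricative), place distance 1 (labiodental→dental), same voicing; total 1. Next closest is /z/ at distance 2.

ð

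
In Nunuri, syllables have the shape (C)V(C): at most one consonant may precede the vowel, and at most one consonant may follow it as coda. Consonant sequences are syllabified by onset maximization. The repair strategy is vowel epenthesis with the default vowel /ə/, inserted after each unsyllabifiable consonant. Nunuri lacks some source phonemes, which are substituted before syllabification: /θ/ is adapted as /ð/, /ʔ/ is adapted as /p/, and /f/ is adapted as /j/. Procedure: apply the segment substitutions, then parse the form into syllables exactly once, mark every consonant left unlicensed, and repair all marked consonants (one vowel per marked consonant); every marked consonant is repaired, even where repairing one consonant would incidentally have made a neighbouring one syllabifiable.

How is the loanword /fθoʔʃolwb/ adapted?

Substitution: /f/ → /j/, /θ/ → /ð/, /ʔ/ → /p/, giving /jðopʃolwb/.
Under (C)V(C), the unsyllabifiable consonants are /j/, /w/, /b/ (at most one coda consonant is licensed; onsets are limited to one consonant).
Each unlicensed consonant becomes the onset of a new syllable: /j/ → /jə/, /w/ → /wə/, /b/ → /bə/.

jəðopʃolwəbə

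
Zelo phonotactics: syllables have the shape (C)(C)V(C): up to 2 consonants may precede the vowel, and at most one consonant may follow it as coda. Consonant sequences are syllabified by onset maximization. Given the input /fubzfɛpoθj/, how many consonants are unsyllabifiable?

Syllabifying with onset maximization leaves /j/ stranded (at most one coda consonant is licensed; onsets may contain at most 2 consonants).

1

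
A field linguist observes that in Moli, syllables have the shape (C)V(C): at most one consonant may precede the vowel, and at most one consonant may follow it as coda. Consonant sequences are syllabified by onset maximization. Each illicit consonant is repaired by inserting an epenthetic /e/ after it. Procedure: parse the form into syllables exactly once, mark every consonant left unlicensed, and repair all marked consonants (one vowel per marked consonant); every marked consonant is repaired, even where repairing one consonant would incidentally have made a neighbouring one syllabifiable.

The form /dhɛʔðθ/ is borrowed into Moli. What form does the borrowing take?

Under (C)V(C), the unsyllabifiable consonants are /d/, /ð/, /θ/ (at most one coda consonant is licensed; onsets are limited to one consonant).
Each unlicensed consonant becomes the onset of a new syllable: /d/ → /de/, /ð/ → /ðe/, /θ/ → /θe/.

dehɛʔðeθe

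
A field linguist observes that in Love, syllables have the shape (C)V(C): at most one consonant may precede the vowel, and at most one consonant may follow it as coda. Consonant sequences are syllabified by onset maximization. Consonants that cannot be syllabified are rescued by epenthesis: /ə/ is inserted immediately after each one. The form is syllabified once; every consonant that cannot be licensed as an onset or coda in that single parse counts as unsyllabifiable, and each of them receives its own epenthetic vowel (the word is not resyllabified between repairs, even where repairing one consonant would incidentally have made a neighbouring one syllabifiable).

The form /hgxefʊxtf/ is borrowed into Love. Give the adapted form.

həgəxefʊxtəfə

Under (C)V(C), the unsyllabifiable consonants are /h/, /g/, /t/, /f/ (at most one coda consonant is licensed; onsets are limited to one consonant).
Each unlicensed consonant becomes the onset of a new syllable: /h/ → /hə/, /g/ → /gə/, /t/ → /tə/, /f/ → /fə/.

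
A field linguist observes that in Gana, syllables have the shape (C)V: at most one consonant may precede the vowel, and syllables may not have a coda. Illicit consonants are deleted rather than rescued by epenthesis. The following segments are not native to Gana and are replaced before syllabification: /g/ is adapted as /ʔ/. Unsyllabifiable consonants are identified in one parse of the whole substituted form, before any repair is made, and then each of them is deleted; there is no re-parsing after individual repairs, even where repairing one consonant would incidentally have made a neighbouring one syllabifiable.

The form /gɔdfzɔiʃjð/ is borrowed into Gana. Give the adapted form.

ʔɔzɔi

Substitution: /g/ → /ʔ/, giving /ʔɔdfzɔiʃjð/.
The consonants /d/, /f/, /ʃ/, /j/, /ð/ cannot be parsed into a legal (C)V syllable (no codas are permitted; onsets are limited to one consonant).
Deleting the stranded consonants removes /d/, /f/, /ʃ/, /j/, /ð/.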